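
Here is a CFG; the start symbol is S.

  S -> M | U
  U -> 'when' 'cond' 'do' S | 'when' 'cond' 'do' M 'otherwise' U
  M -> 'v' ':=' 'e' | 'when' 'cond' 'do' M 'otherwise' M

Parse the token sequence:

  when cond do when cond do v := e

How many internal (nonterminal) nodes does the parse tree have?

6

[S [U when cond do [S [U when cond do [S [M v := e]]]]]]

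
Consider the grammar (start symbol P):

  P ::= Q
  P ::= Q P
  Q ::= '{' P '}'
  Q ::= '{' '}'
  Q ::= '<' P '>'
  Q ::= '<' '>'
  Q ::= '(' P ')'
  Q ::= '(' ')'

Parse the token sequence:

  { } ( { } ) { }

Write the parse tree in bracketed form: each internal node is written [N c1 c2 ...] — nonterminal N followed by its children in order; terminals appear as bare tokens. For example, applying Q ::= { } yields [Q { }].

[P [Q { }] [P [Q ( [P [Q { }]] )] [P [Q { }]]]]

P
Q P
{ } P
{ } Q P
{ } ( P ) P
{ } ( Q ) P
{ } ( { } ) P
{ } ( { } ) Q
{ } ( { } ) { }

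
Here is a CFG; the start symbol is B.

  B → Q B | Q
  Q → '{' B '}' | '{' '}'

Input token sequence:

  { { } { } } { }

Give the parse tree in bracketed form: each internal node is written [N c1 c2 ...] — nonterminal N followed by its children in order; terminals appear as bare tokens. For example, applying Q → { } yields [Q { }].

B
Q B
{ B } B
{ Q B } B
{ { } B } B
{ { } Q } B
{ { } { } } B
{ { } { } } Q
{ { } { } } { }

[B [Q { [B [Q { }] [B [Q { }]]] }] [B [Q { }]]]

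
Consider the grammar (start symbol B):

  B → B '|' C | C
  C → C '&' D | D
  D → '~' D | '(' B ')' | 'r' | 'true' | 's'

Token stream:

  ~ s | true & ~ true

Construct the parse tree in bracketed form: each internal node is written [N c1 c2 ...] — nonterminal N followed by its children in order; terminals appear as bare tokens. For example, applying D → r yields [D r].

[B [B [C [D ~ [D s]]]] | [C [C [D true]] & [D ~ [D true]]]]

B
B | C
C | C
D | C
~ D | C
~ s | C
~ s | C & D
~ s | D & D
~ s | true & D
~ s | true & ~ D
~ s | true & ~ true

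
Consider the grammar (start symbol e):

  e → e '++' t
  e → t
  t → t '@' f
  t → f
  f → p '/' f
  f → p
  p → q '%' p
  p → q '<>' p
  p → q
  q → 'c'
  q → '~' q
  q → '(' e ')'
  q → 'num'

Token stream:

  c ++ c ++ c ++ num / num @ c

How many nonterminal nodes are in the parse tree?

[e [e [e [e [t [f [p [q c]]]]] ++ [t [f [p [q c]]]]] ++ [t [f [p [q c]]]]] ++ [t [t [f [p [q num]] / [f [p [q num]]]]] @ [f [p [q c]]]]]

27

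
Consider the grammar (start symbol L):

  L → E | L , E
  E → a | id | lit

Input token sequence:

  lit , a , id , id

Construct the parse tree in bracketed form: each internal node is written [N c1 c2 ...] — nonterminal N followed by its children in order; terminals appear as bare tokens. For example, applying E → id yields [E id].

[L [L [L [L [E lit]] , [E a]] , [E id]] , [E id]]

L
L , E
L , E , E
L , E , E , E
E , E , E , E
lit , E , E , E
lit , a , E , E
lit , a , id , E
lit , a , id , id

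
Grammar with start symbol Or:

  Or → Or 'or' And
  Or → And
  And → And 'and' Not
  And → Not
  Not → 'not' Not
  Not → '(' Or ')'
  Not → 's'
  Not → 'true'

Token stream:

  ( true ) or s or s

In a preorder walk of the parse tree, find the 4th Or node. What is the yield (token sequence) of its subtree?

[Or [Or [Or [And [Not ( [Or [And [Not true]]] )]]] or [And [Not s]]] or [And [Not s]]]

true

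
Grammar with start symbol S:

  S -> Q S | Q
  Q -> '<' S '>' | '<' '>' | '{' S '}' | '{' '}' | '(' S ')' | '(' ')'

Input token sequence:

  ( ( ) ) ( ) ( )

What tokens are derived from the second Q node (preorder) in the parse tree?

[S [Q ( [S [Q ( )]] )] [S [Q ( )] [S [Q ( )]]]]

( )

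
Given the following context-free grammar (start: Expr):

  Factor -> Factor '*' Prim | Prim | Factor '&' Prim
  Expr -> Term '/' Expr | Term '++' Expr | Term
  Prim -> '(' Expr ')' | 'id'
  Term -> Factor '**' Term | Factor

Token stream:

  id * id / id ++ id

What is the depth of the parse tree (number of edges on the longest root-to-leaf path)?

[Expr [Term [Factor [Factor [Prim id]] * [Prim id]]] / [Expr [Term [Factor [Prim id]]] ++ [Expr [Term [Factor [Prim id]]]]]]

6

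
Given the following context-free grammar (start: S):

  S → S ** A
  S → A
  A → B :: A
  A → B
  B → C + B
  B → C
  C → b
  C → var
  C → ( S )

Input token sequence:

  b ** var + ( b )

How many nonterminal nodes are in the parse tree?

[S [S [A [B [C b]]]] ** [A [B [C var] + [B [C ( [S [A [B [C b]]]] )]]]]]

14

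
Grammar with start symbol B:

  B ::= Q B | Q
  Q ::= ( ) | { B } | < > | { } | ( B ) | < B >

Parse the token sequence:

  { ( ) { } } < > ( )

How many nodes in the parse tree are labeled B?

5

[B [Q { [B [Q ( )] [B [Q { }]]] }] [B [Q < >] [B [Q ( )]]]]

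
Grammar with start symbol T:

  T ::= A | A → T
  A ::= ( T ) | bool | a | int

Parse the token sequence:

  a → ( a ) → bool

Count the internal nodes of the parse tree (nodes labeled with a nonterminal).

[T [A a] → [T [A ( [T [A a]] )] → [T [A bool]]]]

8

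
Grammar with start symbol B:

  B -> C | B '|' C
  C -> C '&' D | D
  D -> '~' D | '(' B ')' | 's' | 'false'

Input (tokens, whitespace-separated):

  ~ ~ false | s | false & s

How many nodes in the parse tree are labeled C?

4

[B [B [B [C [D ~ [D ~ [D false]]]]] | [C [D s]]] | [C [C [D false]] & [D s]]]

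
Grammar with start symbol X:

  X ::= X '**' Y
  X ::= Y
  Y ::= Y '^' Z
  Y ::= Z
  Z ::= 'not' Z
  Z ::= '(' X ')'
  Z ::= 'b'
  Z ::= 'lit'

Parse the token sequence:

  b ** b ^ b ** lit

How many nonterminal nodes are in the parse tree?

[X [X [X [Y [Z b]]] ** [Y [Y [Z b]] ^ [Z b]]] ** [Y [Z lit]]]

11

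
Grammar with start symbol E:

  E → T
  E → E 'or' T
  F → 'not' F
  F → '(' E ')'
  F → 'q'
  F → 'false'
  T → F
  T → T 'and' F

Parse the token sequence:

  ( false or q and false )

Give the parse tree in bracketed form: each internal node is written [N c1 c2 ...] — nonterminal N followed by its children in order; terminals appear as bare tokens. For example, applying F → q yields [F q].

E
T
F
( E )
( E or T )
( T or T )
( F or T )
( false or T )
( false or T and F )
( false or F and F )
( false or q and F )
( false or q and false )

[E [T [F ( [E [E [T [F false]]] or [T [T [F q]] and [F false]]] )]]]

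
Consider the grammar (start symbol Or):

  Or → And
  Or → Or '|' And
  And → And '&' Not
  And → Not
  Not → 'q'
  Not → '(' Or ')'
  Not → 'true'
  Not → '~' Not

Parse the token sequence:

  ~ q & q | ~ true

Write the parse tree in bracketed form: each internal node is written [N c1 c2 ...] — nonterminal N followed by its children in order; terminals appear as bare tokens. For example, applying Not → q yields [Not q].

[Or [Or [And [And [Not ~ [Not q]]] & [Not q]]] | [And [Not ~ [Not true]]]]

Or
Or | And
And | And
And & Not | And
Not & Not | And
~ Not & Not | And
~ q & Not | And
~ q & q | And
~ q & q | Not
~ q & q | ~ Not
~ q & q | ~ true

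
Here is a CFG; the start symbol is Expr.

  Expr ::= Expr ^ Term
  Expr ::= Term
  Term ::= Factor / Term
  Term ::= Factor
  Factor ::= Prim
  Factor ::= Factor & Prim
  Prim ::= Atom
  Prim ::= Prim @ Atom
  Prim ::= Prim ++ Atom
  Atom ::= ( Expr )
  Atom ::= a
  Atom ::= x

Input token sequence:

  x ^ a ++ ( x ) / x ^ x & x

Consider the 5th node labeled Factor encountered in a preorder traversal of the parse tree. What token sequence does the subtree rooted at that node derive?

x & x

[Expr [Expr [Expr [Term [Factor [Prim [Atom x]]]]] ^ [Term [Factor [Prim [Prim [Atom a]] ++ [Atom ( [Expr [Term [Factor [Prim [Atom x]]]]] )]]] / [Term [Factor [Prim [Atom x]]]]]] ^ [Term [Factor [Factor [Prim [Atom x]]] & [Prim [Atom x]]]]]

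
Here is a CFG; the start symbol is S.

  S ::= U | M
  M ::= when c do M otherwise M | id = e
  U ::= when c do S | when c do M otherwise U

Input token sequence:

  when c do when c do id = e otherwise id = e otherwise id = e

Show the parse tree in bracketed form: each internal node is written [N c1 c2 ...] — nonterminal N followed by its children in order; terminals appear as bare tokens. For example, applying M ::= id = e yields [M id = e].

[S [M when c do [M when c do [M id = e] otherwise [M id = e]] otherwise [M id = e]]]

S
M
when c do M otherwise M
when c do when c do M otherwise M otherwise M
when c do when c do id = e otherwise M otherwise M
when c do when c do id = e otherwise id = e otherwise M
when c do when c do id = e otherwise id = e otherwise id = e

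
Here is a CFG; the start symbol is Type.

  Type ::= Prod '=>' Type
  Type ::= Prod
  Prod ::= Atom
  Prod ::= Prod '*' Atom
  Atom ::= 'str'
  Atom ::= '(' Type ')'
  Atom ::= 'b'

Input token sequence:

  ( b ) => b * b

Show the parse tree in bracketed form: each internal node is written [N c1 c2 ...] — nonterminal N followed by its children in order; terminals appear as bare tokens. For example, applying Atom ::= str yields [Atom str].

Type
Prod => Type
Atom => Type
( Type ) => Type
( Prod ) => Type
( Atom ) => Type
( b ) => Type
( b ) => Prod
( b ) => Prod * Atom
( b ) => Atom * Atom
( b ) => b * Atom
( b ) => b * b

[Type [Prod [Atom ( [Type [Prod [Atom b]]] )]] => [Type [Prod [Prod [Atom b]] * [Atom b]]]]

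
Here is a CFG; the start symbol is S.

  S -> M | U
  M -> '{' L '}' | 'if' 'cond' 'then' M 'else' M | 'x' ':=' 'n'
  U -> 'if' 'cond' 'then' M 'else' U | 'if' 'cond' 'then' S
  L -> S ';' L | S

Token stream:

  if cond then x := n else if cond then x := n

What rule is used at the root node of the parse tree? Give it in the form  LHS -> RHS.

S -> U

[S [U if cond then [M x := n] else [U if cond then [S [M x := n]]]]]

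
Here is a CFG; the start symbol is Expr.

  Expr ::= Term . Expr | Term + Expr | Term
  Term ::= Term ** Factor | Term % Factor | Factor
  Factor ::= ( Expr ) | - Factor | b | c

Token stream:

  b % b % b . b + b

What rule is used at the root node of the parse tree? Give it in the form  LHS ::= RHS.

Expr ::= Term . Expr

[Expr [Term [Term [Term [Factor b]] % [Factor b]] % [Factor b]] . [Expr [Term [Factor b]] + [Expr [Term [Factor b]]]]]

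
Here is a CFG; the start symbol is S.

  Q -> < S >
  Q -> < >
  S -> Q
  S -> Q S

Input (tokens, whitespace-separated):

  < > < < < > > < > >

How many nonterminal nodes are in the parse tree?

10

[S [Q < >] [S [Q < [S [Q < [S [Q < >]] >] [S [Q < >]]] >]]]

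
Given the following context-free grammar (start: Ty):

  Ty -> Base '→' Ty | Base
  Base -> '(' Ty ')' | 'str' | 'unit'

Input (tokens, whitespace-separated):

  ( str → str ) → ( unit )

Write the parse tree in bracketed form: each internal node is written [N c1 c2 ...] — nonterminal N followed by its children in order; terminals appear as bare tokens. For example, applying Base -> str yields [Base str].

[Ty [Base ( [Ty [Base str] → [Ty [Base str]]] )] → [Ty [Base ( [Ty [Base unit]] )]]]

Ty
Base → Ty
( Ty ) → Ty
( Base → Ty ) → Ty
( str → Ty ) → Ty
( str → Base ) → Ty
( str → str ) → Ty
( str → str ) → Base
( str → str ) → ( Ty )
( str → str ) → ( Base )
( str → str ) → ( unit )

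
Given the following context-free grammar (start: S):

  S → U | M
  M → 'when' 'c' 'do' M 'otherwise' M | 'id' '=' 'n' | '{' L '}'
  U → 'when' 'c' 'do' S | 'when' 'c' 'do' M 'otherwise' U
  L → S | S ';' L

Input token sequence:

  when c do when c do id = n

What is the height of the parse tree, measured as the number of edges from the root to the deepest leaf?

6

[S [U when c do [S [U when c do [S [M id = n]]]]]]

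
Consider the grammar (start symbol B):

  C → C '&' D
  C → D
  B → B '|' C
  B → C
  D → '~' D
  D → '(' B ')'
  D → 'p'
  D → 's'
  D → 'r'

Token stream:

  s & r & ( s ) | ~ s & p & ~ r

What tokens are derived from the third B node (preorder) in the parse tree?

[B [B [C [C [C [D s]] & [D r]] & [D ( [B [C [D s]]] )]]] | [C [C [C [D ~ [D s]]] & [D p]] & [D ~ [D r]]]]

s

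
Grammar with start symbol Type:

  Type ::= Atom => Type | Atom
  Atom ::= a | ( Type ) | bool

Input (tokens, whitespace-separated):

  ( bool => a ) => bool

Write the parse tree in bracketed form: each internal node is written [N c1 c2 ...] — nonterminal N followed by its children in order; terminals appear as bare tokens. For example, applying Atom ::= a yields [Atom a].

[Type [Atom ( [Type [Atom bool] => [Type [Atom a]]] )] => [Type [Atom bool]]]

Type
Atom => Type
( Type ) => Type
( Atom => Type ) => Type
( bool => Type ) => Type
( bool => Atom ) => Type
( bool => a ) => Type
( bool => a ) => Atom
( bool => a ) => bool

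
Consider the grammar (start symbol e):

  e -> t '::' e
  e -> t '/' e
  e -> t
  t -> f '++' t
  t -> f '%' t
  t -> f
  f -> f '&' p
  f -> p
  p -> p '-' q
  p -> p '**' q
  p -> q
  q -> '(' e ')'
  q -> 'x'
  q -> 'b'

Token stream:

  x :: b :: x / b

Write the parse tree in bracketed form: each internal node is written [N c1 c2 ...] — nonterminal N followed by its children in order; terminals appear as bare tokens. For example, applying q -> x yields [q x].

[e [t [f [p [q x]]]] :: [e [t [f [p [q b]]]] :: [e [t [f [p [q x]]]] / [e [t [f [p [q b]]]]]]]]

e
t :: e
f :: e
p :: e
q :: e
x :: e
x :: t :: e
x :: f :: e
x :: p :: e
x :: q :: e
x :: b :: e
x :: b :: t / e
x :: b :: f / e
x :: b :: p / e
x :: b :: q / e
x :: b :: x / e
x :: b :: x / t
x :: b :: x / f
x :: b :: x / p
x :: b :: x / q
x :: b :: x / b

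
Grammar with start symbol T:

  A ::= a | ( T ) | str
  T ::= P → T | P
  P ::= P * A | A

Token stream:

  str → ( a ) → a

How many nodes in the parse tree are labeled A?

[T [P [A str]] → [T [P [A ( [T [P [A a]]] )]] → [T [P [A a]]]]]

4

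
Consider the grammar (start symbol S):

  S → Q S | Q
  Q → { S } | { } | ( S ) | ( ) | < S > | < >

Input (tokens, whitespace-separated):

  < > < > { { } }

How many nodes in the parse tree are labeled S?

[S [Q < >] [S [Q < >] [S [Q { [S [Q { }]] }]]]]

4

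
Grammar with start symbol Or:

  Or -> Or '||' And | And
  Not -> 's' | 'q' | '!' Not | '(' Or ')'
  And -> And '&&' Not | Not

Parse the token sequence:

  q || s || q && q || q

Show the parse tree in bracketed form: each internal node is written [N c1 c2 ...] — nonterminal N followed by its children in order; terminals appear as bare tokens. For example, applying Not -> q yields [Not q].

Or
Or || And
Or || And || And
Or || And || And || And
And || And || And || And
Not || And || And || And
q || And || And || And
q || Not || And || And
q || s || And || And
q || s || And && Not || And
q || s || Not && Not || And
q || s || q && Not || And
q || s || q && q || And
q || s || q && q || Not
q || s || q && q || q

[Or [Or [Or [Or [And [Not q]]] || [And [Not s]]] || [And [And [Not q]] && [Not q]]] || [And [Not q]]]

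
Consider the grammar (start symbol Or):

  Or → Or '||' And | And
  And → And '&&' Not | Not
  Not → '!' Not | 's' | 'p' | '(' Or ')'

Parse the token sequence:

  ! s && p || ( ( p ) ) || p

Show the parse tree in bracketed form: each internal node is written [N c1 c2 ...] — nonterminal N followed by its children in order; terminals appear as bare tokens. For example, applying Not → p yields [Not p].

[Or [Or [Or [And [And [Not ! [Not s]]] && [Not p]]] || [And [Not ( [Or [And [Not ( [Or [And [Not p]]] )]]] )]]] || [And [Not p]]]

Or
Or || And
Or || And || And
And || And || And
And && Not || And || And
Not && Not || And || And
! Not && Not || And || And
! s && Not || And || And
! s && p || And || And
! s && p || Not || And
! s && p || ( Or ) || And
! s && p || ( And ) || And
! s && p || ( Not ) || And
! s && p || ( ( Or ) ) || And
! s && p || ( ( And ) ) || And
! s && p || ( ( Not ) ) || And
! s && p || ( ( p ) ) || And
! s && p || ( ( p ) ) || Not
! s && p || ( ( p ) ) || p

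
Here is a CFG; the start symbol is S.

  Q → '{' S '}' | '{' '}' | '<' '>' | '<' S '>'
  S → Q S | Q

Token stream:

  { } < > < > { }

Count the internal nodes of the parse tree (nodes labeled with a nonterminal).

[S [Q { }] [S [Q < >] [S [Q < >] [S [Q { }]]]]]

8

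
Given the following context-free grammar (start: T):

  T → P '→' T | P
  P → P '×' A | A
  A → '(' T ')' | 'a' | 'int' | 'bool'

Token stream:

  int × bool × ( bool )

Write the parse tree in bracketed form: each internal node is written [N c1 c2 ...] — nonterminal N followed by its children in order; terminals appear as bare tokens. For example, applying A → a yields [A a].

T
P
P × A
P × A × A
A × A × A
int × A × A
int × bool × A
int × bool × ( T )
int × bool × ( P )
int × bool × ( A )
int × bool × ( bool )

[T [P [P [P [A int]] × [A bool]] × [A ( [T [P [A bool]]] )]]]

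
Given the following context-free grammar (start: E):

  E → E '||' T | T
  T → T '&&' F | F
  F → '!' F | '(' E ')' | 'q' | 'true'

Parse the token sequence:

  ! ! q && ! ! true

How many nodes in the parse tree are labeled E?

1

[E [T [T [F ! [F ! [F q]]]] && [F ! [F ! [F true]]]]]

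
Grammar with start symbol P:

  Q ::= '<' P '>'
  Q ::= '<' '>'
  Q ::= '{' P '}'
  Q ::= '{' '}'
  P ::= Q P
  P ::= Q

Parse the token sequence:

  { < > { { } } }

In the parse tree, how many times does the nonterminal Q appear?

4

[P [Q { [P [Q < >] [P [Q { [P [Q { }]] }]]] }]]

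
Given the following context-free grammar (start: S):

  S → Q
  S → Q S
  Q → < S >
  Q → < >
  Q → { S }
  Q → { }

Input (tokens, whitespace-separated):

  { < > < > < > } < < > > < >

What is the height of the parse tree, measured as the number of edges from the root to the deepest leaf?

[S [Q { [S [Q < >] [S [Q < >] [S [Q < >]]]] }] [S [Q < [S [Q < >]] >] [S [Q < >]]]]

6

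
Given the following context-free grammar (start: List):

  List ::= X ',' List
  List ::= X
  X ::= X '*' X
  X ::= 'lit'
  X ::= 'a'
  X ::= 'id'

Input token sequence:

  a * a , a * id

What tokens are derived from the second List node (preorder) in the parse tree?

[List [X [X a] * [X a]] , [List [X [X a] * [X id]]]]

a * id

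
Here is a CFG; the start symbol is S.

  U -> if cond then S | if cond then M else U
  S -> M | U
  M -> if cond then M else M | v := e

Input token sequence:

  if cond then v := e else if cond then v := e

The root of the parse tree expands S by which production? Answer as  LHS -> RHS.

[S [U if cond then [M v := e] else [U if cond then [S [M v := e]]]]]

S -> U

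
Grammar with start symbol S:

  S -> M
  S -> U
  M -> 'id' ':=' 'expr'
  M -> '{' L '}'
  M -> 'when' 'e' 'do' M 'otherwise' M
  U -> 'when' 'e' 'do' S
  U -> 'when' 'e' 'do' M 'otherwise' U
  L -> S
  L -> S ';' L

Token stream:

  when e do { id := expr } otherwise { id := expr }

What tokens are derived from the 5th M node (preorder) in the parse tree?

[S [M when e do [M { [L [S [M id := expr]]] }] otherwise [M { [L [S [M id := expr]]] }]]]

id := expr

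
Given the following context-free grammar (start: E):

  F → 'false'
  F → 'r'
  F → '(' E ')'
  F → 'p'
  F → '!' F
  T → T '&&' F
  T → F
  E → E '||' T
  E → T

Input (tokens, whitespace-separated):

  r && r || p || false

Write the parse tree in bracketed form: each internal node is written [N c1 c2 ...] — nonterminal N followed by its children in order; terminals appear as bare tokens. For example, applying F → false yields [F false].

E
E || T
E || T || T
T || T || T
T && F || T || T
F && F || T || T
r && F || T || T
r && r || T || T
r && r || F || T
r && r || p || T
r && r || p || F
r && r || p || false

[E [E [E [T [T [F r]] && [F r]]] || [T [F p]]] || [T [F false]]]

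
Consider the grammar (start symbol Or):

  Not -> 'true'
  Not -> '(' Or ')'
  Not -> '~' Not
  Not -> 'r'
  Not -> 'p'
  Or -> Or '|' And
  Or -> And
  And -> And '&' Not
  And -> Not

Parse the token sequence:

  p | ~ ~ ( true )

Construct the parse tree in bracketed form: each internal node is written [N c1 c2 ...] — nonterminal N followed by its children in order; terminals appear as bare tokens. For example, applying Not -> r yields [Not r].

Or
Or | And
And | And
Not | And
p | And
p | Not
p | ~ Not
p | ~ ~ Not
p | ~ ~ ( Or )
p | ~ ~ ( And )
p | ~ ~ ( Not )
p | ~ ~ ( true )

[Or [Or [And [Not p]]] | [And [Not ~ [Not ~ [Not ( [Or [And [Not true]]] )]]]]]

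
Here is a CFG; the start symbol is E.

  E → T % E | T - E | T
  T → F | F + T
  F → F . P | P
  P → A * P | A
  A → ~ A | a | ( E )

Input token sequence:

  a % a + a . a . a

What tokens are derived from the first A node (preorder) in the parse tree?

[E [T [F [P [A a]]]] % [E [T [F [P [A a]]] + [T [F [F [F [P [A a]]] . [P [A a]]] . [P [A a]]]]]]]

a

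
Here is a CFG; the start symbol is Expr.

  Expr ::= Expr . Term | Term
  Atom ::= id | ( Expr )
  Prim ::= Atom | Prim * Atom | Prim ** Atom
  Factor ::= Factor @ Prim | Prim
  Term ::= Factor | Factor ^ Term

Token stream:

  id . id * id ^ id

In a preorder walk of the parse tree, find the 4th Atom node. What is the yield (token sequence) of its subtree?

[Expr [Expr [Term [Factor [Prim [Atom id]]]]] . [Term [Factor [Prim [Prim [Atom id]] * [Atom id]]] ^ [Term [Factor [Prim [Atom id]]]]]]

id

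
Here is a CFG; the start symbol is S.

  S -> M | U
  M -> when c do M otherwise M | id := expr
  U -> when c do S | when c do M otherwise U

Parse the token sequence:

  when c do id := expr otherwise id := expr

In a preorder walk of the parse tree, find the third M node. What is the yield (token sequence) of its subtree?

id := expr

[S [M when c do [M id := expr] otherwise [M id := expr]]]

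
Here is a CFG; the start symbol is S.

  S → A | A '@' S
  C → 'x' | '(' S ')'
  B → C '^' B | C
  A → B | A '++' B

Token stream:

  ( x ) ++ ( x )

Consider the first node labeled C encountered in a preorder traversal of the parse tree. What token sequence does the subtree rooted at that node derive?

( x )

[S [A [A [B [C ( [S [A [B [C x]]]] )]]] ++ [B [C ( [S [A [B [C x]]]] )]]]]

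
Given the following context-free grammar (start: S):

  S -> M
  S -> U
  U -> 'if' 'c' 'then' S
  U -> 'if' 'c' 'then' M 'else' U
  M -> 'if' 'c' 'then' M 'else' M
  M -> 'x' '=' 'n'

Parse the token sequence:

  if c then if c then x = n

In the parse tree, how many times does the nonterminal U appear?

2

[S [U if c then [S [U if c then [S [M x = n]]]]]]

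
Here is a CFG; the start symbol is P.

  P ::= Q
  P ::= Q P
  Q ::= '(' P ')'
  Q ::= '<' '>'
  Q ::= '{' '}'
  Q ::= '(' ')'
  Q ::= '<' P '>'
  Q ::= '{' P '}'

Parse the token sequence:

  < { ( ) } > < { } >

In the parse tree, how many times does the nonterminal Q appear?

5

[P [Q < [P [Q { [P [Q ( )]] }]] >] [P [Q < [P [Q { }]] >]]]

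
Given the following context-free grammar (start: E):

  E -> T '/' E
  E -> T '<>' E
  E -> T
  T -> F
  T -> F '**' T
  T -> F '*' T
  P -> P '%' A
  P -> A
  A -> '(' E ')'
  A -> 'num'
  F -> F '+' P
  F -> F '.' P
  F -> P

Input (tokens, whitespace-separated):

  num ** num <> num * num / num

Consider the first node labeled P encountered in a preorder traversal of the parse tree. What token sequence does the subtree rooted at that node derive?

[E [T [F [P [A num]]] ** [T [F [P [A num]]]]] <> [E [T [F [P [A num]]] * [T [F [P [A num]]]]] / [E [T [F [P [A num]]]]]]]

num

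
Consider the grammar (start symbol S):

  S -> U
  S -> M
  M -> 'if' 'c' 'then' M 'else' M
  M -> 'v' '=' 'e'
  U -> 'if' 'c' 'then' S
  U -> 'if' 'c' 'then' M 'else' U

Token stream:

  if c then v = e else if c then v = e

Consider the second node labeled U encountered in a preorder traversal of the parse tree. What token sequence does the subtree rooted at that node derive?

if c then v = e

[S [U if c then [M v = e] else [U if c then [S [M v = e]]]]]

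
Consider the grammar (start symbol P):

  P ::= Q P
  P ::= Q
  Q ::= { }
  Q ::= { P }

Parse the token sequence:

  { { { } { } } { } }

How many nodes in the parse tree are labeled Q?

[P [Q { [P [Q { [P [Q { }] [P [Q { }]]] }] [P [Q { }]]] }]]

5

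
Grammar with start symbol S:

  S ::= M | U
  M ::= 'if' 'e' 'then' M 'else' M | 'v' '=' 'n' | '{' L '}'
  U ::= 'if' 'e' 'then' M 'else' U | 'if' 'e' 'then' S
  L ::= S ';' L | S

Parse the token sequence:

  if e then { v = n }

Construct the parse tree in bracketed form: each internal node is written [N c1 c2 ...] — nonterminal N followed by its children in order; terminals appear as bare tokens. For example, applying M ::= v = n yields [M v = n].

[S [U if e then [S [M { [L [S [M v = n]]] }]]]]

S
U
if e then S
if e then M
if e then { L }
if e then { S }
if e then { M }
if e then { v = n }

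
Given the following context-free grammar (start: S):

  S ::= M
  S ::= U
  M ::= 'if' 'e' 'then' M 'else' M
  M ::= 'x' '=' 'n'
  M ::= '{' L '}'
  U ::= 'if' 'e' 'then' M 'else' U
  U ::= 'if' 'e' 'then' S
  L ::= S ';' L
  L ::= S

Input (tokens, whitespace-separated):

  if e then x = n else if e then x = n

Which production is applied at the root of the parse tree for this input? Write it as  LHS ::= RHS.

[S [U if e then [M x = n] else [U if e then [S [M x = n]]]]]

S ::= U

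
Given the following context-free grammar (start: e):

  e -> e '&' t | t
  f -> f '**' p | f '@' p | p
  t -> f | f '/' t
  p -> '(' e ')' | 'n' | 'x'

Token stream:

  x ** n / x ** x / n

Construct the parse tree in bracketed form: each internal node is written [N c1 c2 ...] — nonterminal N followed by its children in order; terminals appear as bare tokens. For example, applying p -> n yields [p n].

e
t
f / t
f ** p / t
p ** p / t
x ** p / t
x ** n / t
x ** n / f / t
x ** n / f ** p / t
x ** n / p ** p / t
x ** n / x ** p / t
x ** n / x ** x / t
x ** n / x ** x / f
x ** n / x ** x / p
x ** n / x ** x / n

[e [t [f [f [p x]] ** [p n]] / [t [f [f [p x]] ** [p x]] / [t [f [p n]]]]]]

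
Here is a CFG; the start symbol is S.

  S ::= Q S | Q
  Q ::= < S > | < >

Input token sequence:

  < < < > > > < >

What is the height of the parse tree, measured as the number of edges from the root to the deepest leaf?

[S [Q < [S [Q < [S [Q < >]] >]] >] [S [Q < >]]]

6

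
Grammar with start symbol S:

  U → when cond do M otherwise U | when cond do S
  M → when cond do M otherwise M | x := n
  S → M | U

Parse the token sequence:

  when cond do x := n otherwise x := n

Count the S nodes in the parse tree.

[S [M when cond do [M x := n] otherwise [M x := n]]]

1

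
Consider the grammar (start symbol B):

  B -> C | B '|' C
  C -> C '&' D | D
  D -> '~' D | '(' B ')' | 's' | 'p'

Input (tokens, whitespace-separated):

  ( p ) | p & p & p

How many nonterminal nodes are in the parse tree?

13

[B [B [C [D ( [B [C [D p]]] )]]] | [C [C [C [D p]] & [D p]] & [D p]]]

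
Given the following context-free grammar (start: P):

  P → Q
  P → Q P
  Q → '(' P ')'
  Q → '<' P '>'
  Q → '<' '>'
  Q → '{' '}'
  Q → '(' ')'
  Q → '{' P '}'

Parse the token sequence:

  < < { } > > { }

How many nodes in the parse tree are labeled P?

[P [Q < [P [Q < [P [Q { }]] >]] >] [P [Q { }]]]

4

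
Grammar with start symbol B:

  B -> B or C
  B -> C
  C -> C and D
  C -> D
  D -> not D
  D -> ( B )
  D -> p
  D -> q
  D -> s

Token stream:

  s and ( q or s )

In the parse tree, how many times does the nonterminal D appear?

[B [C [C [D s]] and [D ( [B [B [C [D q]]] or [C [D s]]] )]]]

4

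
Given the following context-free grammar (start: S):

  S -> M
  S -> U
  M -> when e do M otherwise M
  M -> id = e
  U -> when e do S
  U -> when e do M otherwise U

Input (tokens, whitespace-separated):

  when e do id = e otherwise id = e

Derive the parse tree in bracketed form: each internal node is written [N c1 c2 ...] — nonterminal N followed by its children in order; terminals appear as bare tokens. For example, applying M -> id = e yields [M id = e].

S
M
when e do M otherwise M
when e do id = e otherwise M
when e do id = e otherwise id = e

[S [M when e do [M id = e] otherwise [M id = e]]]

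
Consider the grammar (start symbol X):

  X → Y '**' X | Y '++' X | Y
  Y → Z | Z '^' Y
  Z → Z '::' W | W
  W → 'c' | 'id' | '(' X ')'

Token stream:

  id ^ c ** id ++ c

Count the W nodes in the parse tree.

[X [Y [Z [W id]] ^ [Y [Z [W c]]]] ** [X [Y [Z [W id]]] ++ [X [Y [Z [W c]]]]]]

4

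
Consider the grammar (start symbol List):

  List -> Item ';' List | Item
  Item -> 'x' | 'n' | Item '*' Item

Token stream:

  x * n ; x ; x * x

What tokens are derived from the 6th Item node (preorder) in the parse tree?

[List [Item [Item x] * [Item n]] ; [List [Item x] ; [List [Item [Item x] * [Item x]]]]]

x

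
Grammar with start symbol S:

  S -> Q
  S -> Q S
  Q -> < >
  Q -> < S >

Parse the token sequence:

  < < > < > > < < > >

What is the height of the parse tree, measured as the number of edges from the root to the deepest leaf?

[S [Q < [S [Q < >] [S [Q < >]]] >] [S [Q < [S [Q < >]] >]]]

5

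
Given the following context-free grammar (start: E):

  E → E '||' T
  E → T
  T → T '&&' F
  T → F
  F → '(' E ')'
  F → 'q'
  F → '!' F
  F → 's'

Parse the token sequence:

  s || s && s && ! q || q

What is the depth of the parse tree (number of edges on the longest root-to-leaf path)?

6

[E [E [E [T [F s]]] || [T [T [T [F s]] && [F s]] && [F ! [F q]]]] || [T [F q]]]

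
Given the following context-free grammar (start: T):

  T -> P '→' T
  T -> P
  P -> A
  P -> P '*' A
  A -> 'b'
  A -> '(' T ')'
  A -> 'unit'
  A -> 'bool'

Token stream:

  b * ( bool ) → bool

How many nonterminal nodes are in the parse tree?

[T [P [P [A b]] * [A ( [T [P [A bool]]] )]] → [T [P [A bool]]]]

11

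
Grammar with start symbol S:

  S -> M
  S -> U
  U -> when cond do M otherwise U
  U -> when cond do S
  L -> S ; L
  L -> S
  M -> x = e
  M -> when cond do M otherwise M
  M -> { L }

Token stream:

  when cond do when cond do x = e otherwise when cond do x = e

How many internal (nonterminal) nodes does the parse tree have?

8

[S [U when cond do [S [U when cond do [M x = e] otherwise [U when cond do [S [M x = e]]]]]]]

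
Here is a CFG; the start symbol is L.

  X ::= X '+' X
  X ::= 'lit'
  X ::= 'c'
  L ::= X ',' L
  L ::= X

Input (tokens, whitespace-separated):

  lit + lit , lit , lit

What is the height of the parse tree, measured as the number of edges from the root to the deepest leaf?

[L [X [X lit] + [X lit]] , [L [X lit] , [L [X lit]]]]

4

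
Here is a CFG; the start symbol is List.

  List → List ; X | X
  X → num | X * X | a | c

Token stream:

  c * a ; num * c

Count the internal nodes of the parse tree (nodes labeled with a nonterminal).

[List [List [X [X c] * [X a]]] ; [X [X num] * [X c]]]

8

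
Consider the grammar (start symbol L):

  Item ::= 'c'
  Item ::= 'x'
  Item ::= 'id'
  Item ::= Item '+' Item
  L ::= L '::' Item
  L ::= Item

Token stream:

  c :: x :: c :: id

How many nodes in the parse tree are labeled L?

[L [L [L [L [Item c]] :: [Item x]] :: [Item c]] :: [Item id]]

4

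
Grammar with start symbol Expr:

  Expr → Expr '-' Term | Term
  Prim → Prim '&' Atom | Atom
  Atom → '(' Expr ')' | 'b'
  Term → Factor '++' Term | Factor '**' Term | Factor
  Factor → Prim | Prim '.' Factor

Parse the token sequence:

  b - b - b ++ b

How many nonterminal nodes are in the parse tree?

19

[Expr [Expr [Expr [Term [Factor [Prim [Atom b]]]]] - [Term [Factor [Prim [Atom b]]]]] - [Term [Factor [Prim [Atom b]]] ++ [Term [Factor [Prim [Atom b]]]]]]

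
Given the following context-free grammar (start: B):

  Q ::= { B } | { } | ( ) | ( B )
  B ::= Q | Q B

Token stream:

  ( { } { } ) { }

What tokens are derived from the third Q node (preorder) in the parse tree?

[B [Q ( [B [Q { }] [B [Q { }]]] )] [B [Q { }]]]

{ }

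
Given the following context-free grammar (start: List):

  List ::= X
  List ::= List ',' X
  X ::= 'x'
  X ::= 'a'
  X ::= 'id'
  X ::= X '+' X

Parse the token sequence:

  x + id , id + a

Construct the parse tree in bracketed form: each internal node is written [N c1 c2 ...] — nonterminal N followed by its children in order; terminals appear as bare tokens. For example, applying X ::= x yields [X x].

[List [List [X [X x] + [X id]]] , [X [X id] + [X a]]]

List
List , X
X , X
X + X , X
x + X , X
x + id , X
x + id , X + X
x + id , id + X
x + id , id + a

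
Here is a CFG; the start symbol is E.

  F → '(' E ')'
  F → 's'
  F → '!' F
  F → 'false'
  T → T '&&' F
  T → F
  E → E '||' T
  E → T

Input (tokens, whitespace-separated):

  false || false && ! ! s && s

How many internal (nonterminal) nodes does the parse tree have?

[E [E [T [F false]]] || [T [T [T [F false]] && [F ! [F ! [F s]]]] && [F s]]]

12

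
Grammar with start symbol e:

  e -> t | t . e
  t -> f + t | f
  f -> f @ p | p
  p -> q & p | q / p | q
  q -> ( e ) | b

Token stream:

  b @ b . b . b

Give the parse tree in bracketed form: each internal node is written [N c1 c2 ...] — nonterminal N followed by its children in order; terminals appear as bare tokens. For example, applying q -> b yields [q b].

e
t . e
f . e
f @ p . e
p @ p . e
q @ p . e
b @ p . e
b @ q . e
b @ b . e
b @ b . t . e
b @ b . f . e
b @ b . p . e
b @ b . q . e
b @ b . b . e
b @ b . b . t
b @ b . b . f
b @ b . b . p
b @ b . b . q
b @ b . b . b

[e [t [f [f [p [q b]]] @ [p [q b]]]] . [e [t [f [p [q b]]]] . [e [t [f [p [q b]]]]]]]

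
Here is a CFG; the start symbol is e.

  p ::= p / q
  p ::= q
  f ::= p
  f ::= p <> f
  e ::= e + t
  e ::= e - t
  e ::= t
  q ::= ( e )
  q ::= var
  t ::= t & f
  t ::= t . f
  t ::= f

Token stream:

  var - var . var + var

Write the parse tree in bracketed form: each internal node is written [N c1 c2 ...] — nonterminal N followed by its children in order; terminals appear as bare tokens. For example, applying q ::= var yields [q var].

e
e + t
e - t + t
t - t + t
f - t + t
p - t + t
q - t + t
var - t + t
var - t . f + t
var - f . f + t
var - p . f + t
var - q . f + t
var - var . f + t
var - var . p + t
var - var . q + t
var - var . var + t
var - var . var + f
var - var . var + p
var - var . var + q
var - var . var + var

[e [e [e [t [f [p [q var]]]]] - [t [t [f [p [q var]]]] . [f [p [q var]]]]] + [t [f [p [q var]]]]]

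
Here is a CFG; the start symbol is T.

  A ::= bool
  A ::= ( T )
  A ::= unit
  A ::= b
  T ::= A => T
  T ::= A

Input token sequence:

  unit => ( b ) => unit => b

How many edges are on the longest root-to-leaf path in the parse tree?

[T [A unit] => [T [A ( [T [A b]] )] => [T [A unit] => [T [A b]]]]]

5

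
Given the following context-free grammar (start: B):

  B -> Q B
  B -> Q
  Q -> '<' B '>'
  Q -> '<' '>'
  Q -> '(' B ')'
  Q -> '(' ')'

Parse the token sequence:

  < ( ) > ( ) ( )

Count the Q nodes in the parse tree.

4

[B [Q < [B [Q ( )]] >] [B [Q ( )] [B [Q ( )]]]]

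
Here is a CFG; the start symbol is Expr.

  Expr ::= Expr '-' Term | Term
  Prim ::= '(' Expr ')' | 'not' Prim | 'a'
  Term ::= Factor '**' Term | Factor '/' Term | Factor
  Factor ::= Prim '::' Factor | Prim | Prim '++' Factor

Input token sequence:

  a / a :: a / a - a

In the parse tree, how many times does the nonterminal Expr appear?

[Expr [Expr [Term [Factor [Prim a]] / [Term [Factor [Prim a] :: [Factor [Prim a]]] / [Term [Factor [Prim a]]]]]] - [Term [Factor [Prim a]]]]

2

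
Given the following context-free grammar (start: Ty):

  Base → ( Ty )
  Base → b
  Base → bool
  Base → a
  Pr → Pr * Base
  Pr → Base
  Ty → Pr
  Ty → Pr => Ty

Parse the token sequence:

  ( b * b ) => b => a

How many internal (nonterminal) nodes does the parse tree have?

[Ty [Pr [Base ( [Ty [Pr [Pr [Base b]] * [Base b]]] )]] => [Ty [Pr [Base b]] => [Ty [Pr [Base a]]]]]

14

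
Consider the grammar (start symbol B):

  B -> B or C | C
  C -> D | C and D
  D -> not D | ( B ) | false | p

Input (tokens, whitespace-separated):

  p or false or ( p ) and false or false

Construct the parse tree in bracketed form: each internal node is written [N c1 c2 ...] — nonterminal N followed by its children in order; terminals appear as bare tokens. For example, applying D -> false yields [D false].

[B [B [B [B [C [D p]]] or [C [D false]]] or [C [C [D ( [B [C [D p]]] )]] and [D false]]] or [C [D false]]]

B
B or C
B or C or C
B or C or C or C
C or C or C or C
D or C or C or C
p or C or C or C
p or D or C or C
p or false or C or C
p or false or C and D or C
p or false or D and D or C
p or false or ( B ) and D or C
p or false or ( C ) and D or C
p or false or ( D ) and D or C
p or false or ( p ) and D or C
p or false or ( p ) and false or C
p or false or ( p ) and false or D
p or false or ( p ) and false or false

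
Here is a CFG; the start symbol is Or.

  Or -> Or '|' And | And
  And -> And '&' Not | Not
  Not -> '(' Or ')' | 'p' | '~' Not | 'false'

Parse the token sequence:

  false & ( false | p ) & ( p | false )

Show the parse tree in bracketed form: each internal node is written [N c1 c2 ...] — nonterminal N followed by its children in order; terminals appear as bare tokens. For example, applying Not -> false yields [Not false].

[Or [And [And [And [Not false]] & [Not ( [Or [Or [And [Not false]]] | [And [Not p]]] )]] & [Not ( [Or [Or [And [Not p]]] | [And [Not false]]] )]]]

Or
And
And & Not
And & Not & Not
Not & Not & Not
false & Not & Not
false & ( Or ) & Not
false & ( Or | And ) & Not
false & ( And | And ) & Not
false & ( Not | And ) & Not
false & ( false | And ) & Not
false & ( false | Not ) & Not
false & ( false | p ) & Not
false & ( false | p ) & ( Or )
false & ( false | p ) & ( Or | And )
false & ( false | p ) & ( And | And )
false & ( false | p ) & ( Not | And )
false & ( false | p ) & ( p | And )
false & ( false | p ) & ( p | Not )
false & ( false | p ) & ( p | false )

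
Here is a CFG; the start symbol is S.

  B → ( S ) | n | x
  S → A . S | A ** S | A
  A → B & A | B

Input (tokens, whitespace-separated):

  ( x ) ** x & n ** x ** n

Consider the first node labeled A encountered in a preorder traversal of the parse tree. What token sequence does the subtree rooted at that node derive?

( x )

[S [A [B ( [S [A [B x]]] )]] ** [S [A [B x] & [A [B n]]] ** [S [A [B x]] ** [S [A [B n]]]]]]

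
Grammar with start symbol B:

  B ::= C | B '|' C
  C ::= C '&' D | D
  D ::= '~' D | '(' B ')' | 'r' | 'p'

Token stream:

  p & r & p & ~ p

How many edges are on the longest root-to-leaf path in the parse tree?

6

[B [C [C [C [C [D p]] & [D r]] & [D p]] & [D ~ [D p]]]]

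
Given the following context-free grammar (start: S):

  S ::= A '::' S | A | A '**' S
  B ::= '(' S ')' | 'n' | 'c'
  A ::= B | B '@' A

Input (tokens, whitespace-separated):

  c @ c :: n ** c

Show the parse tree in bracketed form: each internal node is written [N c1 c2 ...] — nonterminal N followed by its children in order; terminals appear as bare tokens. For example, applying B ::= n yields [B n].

[S [A [B c] @ [A [B c]]] :: [S [A [B n]] ** [S [A [B c]]]]]

S
A :: S
B @ A :: S
c @ A :: S
c @ B :: S
c @ c :: S
c @ c :: A ** S
c @ c :: B ** S
c @ c :: n ** S
c @ c :: n ** A
c @ c :: n ** B
c @ c :: n ** c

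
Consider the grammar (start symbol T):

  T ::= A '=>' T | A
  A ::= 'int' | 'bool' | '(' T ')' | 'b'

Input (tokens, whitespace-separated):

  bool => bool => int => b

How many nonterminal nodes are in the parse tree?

[T [A bool] => [T [A bool] => [T [A int] => [T [A b]]]]]

8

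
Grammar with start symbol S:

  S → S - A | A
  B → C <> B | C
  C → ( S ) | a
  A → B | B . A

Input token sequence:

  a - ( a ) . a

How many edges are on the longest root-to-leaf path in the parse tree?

8

[S [S [A [B [C a]]]] - [A [B [C ( [S [A [B [C a]]]] )]] . [A [B [C a]]]]]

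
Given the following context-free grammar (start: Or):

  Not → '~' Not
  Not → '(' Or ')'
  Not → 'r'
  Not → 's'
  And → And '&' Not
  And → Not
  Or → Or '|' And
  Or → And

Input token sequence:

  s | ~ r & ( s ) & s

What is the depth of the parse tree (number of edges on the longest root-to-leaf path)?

[Or [Or [And [Not s]]] | [And [And [And [Not ~ [Not r]]] & [Not ( [Or [And [Not s]]] )]] & [Not s]]]

7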